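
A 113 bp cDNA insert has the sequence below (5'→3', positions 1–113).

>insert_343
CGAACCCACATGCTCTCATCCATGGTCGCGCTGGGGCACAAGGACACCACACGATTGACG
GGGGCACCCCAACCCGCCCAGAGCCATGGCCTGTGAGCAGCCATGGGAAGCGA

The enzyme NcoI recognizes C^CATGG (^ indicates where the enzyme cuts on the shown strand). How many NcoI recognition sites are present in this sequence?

3

CCATGG occurs starting at positions 20, 84, 101.
NcoI cuts at 3 sites.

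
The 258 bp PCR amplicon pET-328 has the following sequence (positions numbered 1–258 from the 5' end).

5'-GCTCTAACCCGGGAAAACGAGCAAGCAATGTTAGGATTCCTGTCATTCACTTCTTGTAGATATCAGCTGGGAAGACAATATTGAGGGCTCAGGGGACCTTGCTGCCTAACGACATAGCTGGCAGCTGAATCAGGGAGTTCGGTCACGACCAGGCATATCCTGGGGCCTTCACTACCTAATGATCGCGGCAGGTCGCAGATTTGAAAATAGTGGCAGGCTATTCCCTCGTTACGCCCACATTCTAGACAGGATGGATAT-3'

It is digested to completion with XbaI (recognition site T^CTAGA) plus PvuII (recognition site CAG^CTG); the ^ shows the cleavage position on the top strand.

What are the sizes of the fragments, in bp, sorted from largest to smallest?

The XbaI site (TCTAGA) starts at position 241.
XbaI cuts after the first base of each site, so after position 241.
PvuII sites (CAGCTG) start at positions 64, 122.
PvuII cuts after base 3 of each site, so after positions 66, 124.
Combined cut positions: 66, 124, 241.
Linear molecule, 3 cuts → 4 fragments:
  1–66 → 66 bp
  67–124 → 58 bp
  125–241 → 117 bp
  242–258 → 17 bp
Sorted largest to smallest: 117, 66, 58, 17 bp.

117, 66, 58, 17 bp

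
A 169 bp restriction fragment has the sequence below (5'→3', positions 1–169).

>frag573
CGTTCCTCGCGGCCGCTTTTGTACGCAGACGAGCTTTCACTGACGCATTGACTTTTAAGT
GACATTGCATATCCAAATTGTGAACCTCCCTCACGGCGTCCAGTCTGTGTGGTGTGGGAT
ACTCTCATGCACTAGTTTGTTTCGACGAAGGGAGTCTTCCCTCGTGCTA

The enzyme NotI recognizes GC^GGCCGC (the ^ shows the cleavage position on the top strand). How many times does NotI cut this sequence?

1

GCGGCCGC occurs starting at position 9.
NotI cuts at 1 site.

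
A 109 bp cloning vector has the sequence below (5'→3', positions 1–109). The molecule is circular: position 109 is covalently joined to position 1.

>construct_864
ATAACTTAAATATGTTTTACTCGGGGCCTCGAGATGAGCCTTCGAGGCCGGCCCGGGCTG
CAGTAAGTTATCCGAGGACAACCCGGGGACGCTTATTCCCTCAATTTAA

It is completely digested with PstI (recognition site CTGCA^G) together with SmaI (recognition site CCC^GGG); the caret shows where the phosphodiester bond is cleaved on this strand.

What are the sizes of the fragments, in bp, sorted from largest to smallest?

The PstI site (CTGCAG) starts at position 58.
PstI cuts after base 5 of each site (before the last base), so after position 62.
SmaI sites (CCCGGG) start at positions 52, 82.
SmaI cuts after base 3 of each site, so after positions 54, 84.
Combined cut positions: 54, 62, 84.
Circular molecule, 3 cuts → 3 fragments:
  55–62 → 8 bp
  63–84 → 22 bp
  85–109 then 1–54 → 25 + 54 = 79 bp
Sorted largest to smallest: 79, 22, 8 bp.

79, 22, 8 bp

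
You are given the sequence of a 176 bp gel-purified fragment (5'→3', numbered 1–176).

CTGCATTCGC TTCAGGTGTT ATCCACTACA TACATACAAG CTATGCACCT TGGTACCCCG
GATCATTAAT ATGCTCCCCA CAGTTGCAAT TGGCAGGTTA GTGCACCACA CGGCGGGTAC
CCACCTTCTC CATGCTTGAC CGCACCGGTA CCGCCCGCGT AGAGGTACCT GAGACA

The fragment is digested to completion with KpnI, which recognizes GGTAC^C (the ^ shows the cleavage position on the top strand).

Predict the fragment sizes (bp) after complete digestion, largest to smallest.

KpnI sites (GGTACC) start at positions 52, 116, 147, 164.
KpnI cuts after base 5 of each site (before the last base), so after positions 56, 120, 151, 168.
Linear molecule, 4 cuts → 5 fragments:
  1–56 → 56 bp
  57–120 → 64 bp
  121–151 → 31 bp
  152–168 → 17 bp
  169–176 → 8 bp
Sorted largest to smallest: 64, 56, 31, 17, 8 bp.

64, 56, 31, 17, 8 bp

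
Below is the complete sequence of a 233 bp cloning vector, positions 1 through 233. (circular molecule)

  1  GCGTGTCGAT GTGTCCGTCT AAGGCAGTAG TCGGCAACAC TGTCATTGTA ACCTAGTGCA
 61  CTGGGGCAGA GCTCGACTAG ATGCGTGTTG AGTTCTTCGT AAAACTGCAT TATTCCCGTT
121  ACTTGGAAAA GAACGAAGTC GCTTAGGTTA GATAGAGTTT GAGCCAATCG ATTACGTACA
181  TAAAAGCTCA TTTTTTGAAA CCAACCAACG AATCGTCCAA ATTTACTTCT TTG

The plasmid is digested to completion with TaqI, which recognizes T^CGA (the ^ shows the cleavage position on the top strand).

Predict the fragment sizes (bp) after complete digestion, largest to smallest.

TaqI sites (TCGA) start at positions 6, 73, 168.
TaqI cuts after the first base of each site, so after positions 6, 73, 168.
Circular molecule, 3 cuts → 3 fragments:
  7–73 → 67 bp
  74–168 → 95 bp
  169–233 then 1–6 → 65 + 6 = 71 bp
Sorted largest to smallest: 95, 71, 67 bp.

95, 71, 67 bp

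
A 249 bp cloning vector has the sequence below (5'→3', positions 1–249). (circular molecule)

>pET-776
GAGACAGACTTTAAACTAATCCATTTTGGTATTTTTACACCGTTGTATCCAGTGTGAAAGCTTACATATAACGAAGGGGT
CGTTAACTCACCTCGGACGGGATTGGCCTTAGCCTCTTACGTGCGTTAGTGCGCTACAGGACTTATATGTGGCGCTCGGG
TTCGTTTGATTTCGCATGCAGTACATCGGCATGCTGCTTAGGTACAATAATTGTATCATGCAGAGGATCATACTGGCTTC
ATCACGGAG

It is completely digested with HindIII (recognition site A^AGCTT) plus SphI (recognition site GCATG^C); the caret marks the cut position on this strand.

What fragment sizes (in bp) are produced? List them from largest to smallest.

The HindIII site (AAGCTT) starts at position 58.
HindIII cuts after the first base of each site, so after position 58.
SphI sites (GCATGC) start at positions 174, 189.
SphI cuts after base 5 of each site (before the last base), so after positions 178, 193.
Combined cut positions: 58, 178, 193.
Circular molecule, 3 cuts → 3 fragments:
  59–178 → 120 bp
  179–193 → 15 bp
  194–249 then 1–58 → 56 + 58 = 114 bp
Sorted largest to smallest: 120, 114, 15 bp.

120, 114, 15 bp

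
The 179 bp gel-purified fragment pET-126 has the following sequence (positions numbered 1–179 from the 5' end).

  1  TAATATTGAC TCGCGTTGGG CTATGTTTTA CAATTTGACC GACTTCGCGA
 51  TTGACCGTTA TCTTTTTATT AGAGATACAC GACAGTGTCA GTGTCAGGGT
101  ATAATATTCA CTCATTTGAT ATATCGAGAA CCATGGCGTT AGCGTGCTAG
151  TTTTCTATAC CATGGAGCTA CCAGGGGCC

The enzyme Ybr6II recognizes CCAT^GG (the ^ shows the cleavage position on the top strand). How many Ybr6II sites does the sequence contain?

CCATGG occurs starting at positions 131, 160.
Ybr6II cuts at 2 sites.

2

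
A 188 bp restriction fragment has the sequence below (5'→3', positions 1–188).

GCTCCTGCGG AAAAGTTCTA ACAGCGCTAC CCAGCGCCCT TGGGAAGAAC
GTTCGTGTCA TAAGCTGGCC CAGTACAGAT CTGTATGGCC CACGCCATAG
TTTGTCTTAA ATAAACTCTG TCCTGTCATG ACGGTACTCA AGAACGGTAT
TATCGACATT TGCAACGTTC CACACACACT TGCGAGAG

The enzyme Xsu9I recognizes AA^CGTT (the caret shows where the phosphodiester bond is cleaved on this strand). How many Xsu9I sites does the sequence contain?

2

AACGTT occurs starting at positions 48, 164.
Xsu9I cuts at 2 sites.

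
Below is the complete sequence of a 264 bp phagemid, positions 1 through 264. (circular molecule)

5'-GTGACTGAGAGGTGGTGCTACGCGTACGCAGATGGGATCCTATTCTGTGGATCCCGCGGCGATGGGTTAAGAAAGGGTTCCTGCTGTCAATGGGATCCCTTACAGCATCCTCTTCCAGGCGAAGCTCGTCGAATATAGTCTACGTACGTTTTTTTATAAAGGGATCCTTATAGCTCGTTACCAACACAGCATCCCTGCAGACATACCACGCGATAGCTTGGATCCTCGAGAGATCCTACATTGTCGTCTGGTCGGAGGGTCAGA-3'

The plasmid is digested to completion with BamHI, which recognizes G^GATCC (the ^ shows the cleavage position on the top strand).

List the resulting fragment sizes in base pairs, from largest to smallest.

BamHI sites (GGATCC) start at positions 35, 49, 93, 162, 220.
BamHI cuts after the first base of each site, so after positions 35, 49, 93, 162, 220.
Circular molecule, 5 cuts → 5 fragments:
  36–49 → 14 bp
  50–93 → 44 bp
  94–162 → 69 bp
  163–220 → 58 bp
  221–264 then 1–35 → 44 + 35 = 79 bp
Sorted largest to smallest: 79, 69, 58, 44, 14 bp.

79, 69, 58, 44, 14 bp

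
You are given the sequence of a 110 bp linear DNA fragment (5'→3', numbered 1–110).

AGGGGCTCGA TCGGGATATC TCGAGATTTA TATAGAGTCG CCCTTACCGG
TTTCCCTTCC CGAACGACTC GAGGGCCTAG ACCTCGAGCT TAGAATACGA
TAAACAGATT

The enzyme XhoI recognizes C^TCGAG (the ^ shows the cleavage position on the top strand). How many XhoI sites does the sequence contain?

CTCGAG occurs starting at positions 20, 68, 83.
XhoI cuts at 3 sites.

3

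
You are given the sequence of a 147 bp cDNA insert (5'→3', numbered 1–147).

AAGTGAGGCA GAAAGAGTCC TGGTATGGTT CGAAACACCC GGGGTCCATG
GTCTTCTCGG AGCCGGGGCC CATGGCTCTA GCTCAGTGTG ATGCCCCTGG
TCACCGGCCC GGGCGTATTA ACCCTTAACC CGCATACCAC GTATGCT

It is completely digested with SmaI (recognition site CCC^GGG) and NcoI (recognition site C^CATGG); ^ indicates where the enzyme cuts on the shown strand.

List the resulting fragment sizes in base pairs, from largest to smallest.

SmaI sites (CCCGGG) start at positions 38, 108.
SmaI cuts after base 3 of each site, so after positions 40, 110.
NcoI sites (CCATGG) start at positions 46, 70.
NcoI cuts after the first base of each site, so after positions 46, 70.
Combined cut positions: 40, 46, 70, 110.
Linear molecule, 4 cuts → 5 fragments:
  1–40 → 40 bp
  41–46 → 6 bp
  47–70 → 24 bp
  71–110 → 40 bp
  111–147 → 37 bp
Sorted largest to smallest: 40, 40, 37, 24, 6 bp.

40, 40, 37, 24, 6 bp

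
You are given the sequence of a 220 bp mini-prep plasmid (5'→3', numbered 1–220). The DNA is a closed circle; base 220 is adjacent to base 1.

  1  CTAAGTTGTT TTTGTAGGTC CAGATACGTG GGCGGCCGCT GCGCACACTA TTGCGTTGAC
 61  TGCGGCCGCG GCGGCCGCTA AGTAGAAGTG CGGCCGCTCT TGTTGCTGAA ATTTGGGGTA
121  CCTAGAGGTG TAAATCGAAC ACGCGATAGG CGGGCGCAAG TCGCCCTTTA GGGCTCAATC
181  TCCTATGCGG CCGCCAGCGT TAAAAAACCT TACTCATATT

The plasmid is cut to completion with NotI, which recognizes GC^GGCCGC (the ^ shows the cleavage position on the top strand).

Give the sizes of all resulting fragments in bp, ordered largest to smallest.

97, 65, 30, 19, 9 bp

NotI sites (GCGGCCGC) start at positions 32, 62, 71, 90, 187.
NotI cuts after base 2 of each site, so after positions 33, 63, 72, 91, 188.
Circular molecule, 5 cuts → 5 fragments:
  34–63 → 30 bp
  64–72 → 9 bp
  73–91 → 19 bp
  92–188 → 97 bp
  189–220 then 1–33 → 32 + 33 = 65 bp
Sorted largest to smallest: 97, 65, 30, 19, 9 bp.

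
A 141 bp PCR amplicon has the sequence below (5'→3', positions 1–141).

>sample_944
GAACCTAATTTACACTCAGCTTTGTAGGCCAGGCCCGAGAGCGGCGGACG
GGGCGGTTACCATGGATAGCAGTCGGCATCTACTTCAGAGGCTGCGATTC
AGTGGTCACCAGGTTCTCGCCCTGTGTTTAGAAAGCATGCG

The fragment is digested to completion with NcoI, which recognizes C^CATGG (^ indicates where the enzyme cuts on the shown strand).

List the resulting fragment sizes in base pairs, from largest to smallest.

81, 60 bp

The NcoI site (CCATGG) starts at position 60.
NcoI cuts after the first base of each site, so after position 60.
Linear molecule, 1 cut → 2 fragments:
  1–60 → 60 bp
  61–141 → 81 bp
Sorted largest to smallest: 81, 60 bp.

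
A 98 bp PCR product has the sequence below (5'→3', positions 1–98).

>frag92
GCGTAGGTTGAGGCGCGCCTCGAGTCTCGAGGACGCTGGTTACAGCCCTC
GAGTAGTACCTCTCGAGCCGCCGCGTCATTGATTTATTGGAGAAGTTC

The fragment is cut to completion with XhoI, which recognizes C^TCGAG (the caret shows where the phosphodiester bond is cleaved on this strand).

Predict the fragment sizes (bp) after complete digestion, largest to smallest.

36, 22, 19, 14, 7 bp

XhoI sites (CTCGAG) start at positions 19, 26, 48, 62.
XhoI cuts after the first base of each site, so after positions 19, 26, 48, 62.
Linear molecule, 4 cuts → 5 fragments:
  1–19 → 19 bp
  20–26 → 7 bp
  27–48 → 22 bp
  49–62 → 14 bp
  63–98 → 36 bp
Sorted largest to smallest: 36, 22, 19, 14, 7 bp.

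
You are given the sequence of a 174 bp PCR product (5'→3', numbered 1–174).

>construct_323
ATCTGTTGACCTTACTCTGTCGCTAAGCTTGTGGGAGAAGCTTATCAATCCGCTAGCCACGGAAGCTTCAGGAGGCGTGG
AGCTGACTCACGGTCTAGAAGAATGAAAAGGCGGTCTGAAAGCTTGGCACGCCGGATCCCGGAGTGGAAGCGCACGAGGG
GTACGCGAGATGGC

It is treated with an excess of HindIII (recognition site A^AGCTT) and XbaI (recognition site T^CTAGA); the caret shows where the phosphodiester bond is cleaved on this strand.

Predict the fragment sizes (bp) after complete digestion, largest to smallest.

HindIII sites (AAGCTT) start at positions 25, 38, 63, 120.
HindIII cuts after the first base of each site, so after positions 25, 38, 63, 120.
The XbaI site (TCTAGA) starts at position 94.
XbaI cuts after the first base of each site, so after position 94.
Combined cut positions: 25, 38, 63, 94, 120.
Linear molecule, 5 cuts → 6 fragments:
  1–25 → 25 bp
  26–38 → 13 bp
  39–63 → 25 bp
  64–94 → 31 bp
  95–120 → 26 bp
  121–174 → 54 bp
Sorted largest to smallest: 54, 31, 26, 25, 25, 13 bp.

54, 31, 26, 25, 25, 13 bp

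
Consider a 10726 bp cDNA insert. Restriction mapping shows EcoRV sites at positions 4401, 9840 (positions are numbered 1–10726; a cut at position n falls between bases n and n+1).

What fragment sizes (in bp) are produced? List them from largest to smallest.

5439, 4401, 886 bp

Linear molecule, 2 cuts → 3 fragments:
  4401 − 0 = 4401 bp
  9840 − 4401 = 5439 bp
  10726 − 9840 = 886 bp
Sorted largest to smallest: 5439, 4401, 886 bp.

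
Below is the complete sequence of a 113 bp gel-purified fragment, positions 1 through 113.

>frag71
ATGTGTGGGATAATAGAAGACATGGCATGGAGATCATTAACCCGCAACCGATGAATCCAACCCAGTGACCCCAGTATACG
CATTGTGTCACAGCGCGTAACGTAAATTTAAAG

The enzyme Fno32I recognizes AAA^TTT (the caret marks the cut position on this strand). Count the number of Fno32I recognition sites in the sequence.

1

AAATTT occurs starting at position 104.
Fno32I cuts at 1 site.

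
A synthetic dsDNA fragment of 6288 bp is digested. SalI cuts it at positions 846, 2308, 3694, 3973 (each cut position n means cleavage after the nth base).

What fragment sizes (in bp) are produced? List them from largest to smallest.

Linear molecule, 4 cuts → 5 fragments:
  846 − 0 = 846 bp
  2308 − 846 = 1462 bp
  3694 − 2308 = 1386 bp
  3973 − 3694 = 279 bp
  6288 − 3973 = 2315 bp
Sorted largest to smallest: 2315, 1462, 1386, 846, 279 bp.

2315, 1462, 1386, 846, 279 bp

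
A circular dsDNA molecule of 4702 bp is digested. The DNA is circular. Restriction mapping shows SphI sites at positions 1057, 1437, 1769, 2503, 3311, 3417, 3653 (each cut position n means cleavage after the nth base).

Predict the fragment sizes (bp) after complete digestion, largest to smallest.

Circular molecule, 7 cuts → 7 fragments:
  1437 − 1057 = 380 bp
  1769 − 1437 = 332 bp
  2503 − 1769 = 734 bp
  3311 − 2503 = 808 bp
  3417 − 3311 = 106 bp
  3653 − 3417 = 236 bp
  wrap: 4702 − 3653 + 1057 = 2106 bp
Sorted largest to smallest: 2106, 808, 734, 380, 332, 236, 106 bp.

2106, 808, 734, 380, 332, 236, 106 bp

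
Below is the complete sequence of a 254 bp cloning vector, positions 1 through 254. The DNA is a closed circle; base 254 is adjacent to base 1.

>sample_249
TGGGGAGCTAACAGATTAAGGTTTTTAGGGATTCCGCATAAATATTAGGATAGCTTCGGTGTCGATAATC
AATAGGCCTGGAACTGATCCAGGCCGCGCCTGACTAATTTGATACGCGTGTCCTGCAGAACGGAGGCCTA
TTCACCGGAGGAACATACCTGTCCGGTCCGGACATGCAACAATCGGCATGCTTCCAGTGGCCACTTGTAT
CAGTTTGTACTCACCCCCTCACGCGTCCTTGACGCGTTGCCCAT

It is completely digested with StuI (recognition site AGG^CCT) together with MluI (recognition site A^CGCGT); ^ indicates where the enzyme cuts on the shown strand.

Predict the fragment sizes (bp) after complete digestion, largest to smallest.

95, 88, 38, 22, 11 bp

StuI sites (AGGCCT) start at positions 74, 134.
StuI cuts after base 3 of each site, so after positions 76, 136.
MluI sites (ACGCGT) start at positions 114, 231, 242.
MluI cuts after the first base of each site, so after positions 114, 231, 242.
Combined cut positions: 76, 114, 136, 231, 242.
Circular molecule, 5 cuts → 5 fragments:
  77–114 → 38 bp
  115–136 → 22 bp
  137–231 → 95 bp
  232–242 → 11 bp
  243–254 then 1–76 → 12 + 76 = 88 bp
Sorted largest to smallest: 95, 88, 38, 22, 11 bp.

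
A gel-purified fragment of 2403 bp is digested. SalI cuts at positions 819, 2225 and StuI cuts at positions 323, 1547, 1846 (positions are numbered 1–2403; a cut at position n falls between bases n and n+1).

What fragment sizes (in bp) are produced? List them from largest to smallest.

728, 496, 379, 323, 299, 178 bp

Combined cut positions (sorted): 323, 819, 1547, 1846, 2225.
Linear molecule, 5 cuts → 6 fragments:
  323 − 0 = 323 bp
  819 − 323 = 496 bp
  1547 − 819 = 728 bp
  1846 − 1547 = 299 bp
  2225 − 1846 = 379 bp
  2403 − 2225 = 178 bp
Sorted largest to smallest: 728, 496, 379, 323, 299, 178 bp.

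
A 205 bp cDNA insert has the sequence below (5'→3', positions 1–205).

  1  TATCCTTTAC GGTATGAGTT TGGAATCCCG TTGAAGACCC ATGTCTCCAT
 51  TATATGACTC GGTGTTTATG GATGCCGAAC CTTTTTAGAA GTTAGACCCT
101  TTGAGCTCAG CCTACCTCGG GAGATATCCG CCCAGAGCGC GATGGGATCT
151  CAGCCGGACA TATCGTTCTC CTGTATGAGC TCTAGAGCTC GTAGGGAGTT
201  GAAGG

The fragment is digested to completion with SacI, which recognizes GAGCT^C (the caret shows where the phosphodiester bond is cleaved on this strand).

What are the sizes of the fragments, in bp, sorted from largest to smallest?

SacI sites (GAGCTC) start at positions 103, 177, 185.
SacI cuts after base 5 of each site (before the last base), so after positions 107, 181, 189.
Linear molecule, 3 cuts → 4 fragments:
  1–107 → 107 bp
  108–181 → 74 bp
  182–189 → 8 bp
  190–205 → 16 bp
Sorted largest to smallest: 107, 74, 16, 8 bp.

107, 74, 16, 8 bp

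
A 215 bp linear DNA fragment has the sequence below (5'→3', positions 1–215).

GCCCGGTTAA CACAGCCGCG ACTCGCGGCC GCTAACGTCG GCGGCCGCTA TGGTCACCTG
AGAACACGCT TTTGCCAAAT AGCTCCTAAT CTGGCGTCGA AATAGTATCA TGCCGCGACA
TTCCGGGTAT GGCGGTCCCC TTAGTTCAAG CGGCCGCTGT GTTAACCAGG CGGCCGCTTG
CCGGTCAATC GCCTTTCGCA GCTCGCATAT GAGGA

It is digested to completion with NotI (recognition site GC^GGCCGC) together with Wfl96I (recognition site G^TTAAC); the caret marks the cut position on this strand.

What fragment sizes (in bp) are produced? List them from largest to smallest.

NotI sites (GCGGCCGC) start at positions 25, 41, 150, 170.
NotI cuts after base 2 of each site, so after positions 26, 42, 151, 171.
Wfl96I sites (GTTAAC) start at positions 6, 161.
Wfl96I cuts after the first base of each site, so after positions 6, 161.
Combined cut positions: 6, 26, 42, 151, 161, 171.
Linear molecule, 6 cuts → 7 fragments:
  1–6 → 6 bp
  7–26 → 20 bp
  27–42 → 16 bp
  43–151 → 109 bp
  152–161 → 10 bp
  162–171 → 10 bp
  172–215 → 44 bp
Sorted largest to smallest: 109, 44, 20, 16, 10, 10, 6 bp.

109, 44, 20, 16, 10, 10, 6 bp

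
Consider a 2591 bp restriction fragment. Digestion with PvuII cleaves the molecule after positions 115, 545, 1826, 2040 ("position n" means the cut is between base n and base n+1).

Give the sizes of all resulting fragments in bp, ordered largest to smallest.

Linear molecule, 4 cuts → 5 fragments:
  115 − 0 = 115 bp
  545 − 115 = 430 bp
  1826 − 545 = 1281 bp
  2040 − 1826 = 214 bp
  2591 − 2040 = 551 bp
Sorted largest to smallest: 1281, 551, 430, 214, 115 bp.

1281, 551, 430, 214, 115 bp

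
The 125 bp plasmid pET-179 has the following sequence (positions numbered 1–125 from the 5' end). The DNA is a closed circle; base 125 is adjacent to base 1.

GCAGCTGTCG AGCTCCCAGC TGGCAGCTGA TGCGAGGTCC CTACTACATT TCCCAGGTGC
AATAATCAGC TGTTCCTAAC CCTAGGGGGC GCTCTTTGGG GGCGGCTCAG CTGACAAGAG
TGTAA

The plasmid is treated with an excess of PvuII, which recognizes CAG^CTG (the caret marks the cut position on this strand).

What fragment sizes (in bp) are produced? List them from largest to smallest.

43, 41, 19, 15, 7 bp

PvuII sites (CAGCTG) start at positions 2, 17, 24, 67, 108.
PvuII cuts after base 3 of each site, so after positions 4, 19, 26, 69, 110.
Circular molecule, 5 cuts → 5 fragments:
  5–19 → 15 bp
  20–26 → 7 bp
  27–69 → 43 bp
  70–110 → 41 bp
  111–125 then 1–4 → 15 + 4 = 19 bp
Sorted largest to smallest: 43, 41, 19, 15, 7 bp.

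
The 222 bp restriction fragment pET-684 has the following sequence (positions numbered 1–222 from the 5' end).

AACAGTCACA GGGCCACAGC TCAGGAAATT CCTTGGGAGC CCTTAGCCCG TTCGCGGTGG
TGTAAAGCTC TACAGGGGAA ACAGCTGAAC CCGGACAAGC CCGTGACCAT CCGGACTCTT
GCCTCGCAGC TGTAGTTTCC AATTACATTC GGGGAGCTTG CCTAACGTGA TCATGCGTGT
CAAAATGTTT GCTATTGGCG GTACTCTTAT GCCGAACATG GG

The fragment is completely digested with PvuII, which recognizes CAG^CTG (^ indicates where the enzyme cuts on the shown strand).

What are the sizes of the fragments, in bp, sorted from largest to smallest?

93, 84, 45 bp

PvuII sites (CAGCTG) start at positions 82, 127.
PvuII cuts after base 3 of each site, so after positions 84, 129.
Linear molecule, 2 cuts → 3 fragments:
  1–84 → 84 bp
  85–129 → 45 bp
  130–222 → 93 bp
Sorted largest to smallest: 93, 84, 45 bp.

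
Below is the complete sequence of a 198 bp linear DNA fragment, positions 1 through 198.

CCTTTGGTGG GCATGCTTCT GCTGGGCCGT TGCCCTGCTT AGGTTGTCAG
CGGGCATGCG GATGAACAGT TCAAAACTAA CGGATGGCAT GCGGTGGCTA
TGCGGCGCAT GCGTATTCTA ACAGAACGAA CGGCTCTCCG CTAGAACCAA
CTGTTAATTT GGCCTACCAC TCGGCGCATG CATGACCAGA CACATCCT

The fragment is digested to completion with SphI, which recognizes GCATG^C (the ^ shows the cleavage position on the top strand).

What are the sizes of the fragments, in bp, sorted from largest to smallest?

69, 43, 33, 20, 18, 15 bp

SphI sites (GCATGC) start at positions 11, 54, 87, 107, 176.
SphI cuts after base 5 of each site (before the last base), so after positions 15, 58, 91, 111, 180.
Linear molecule, 5 cuts → 6 fragments:
  1–15 → 15 bp
  16–58 → 43 bp
  59–91 → 33 bp
  92–111 → 20 bp
  112–180 → 69 bp
  181–198 → 18 bp
Sorted largest to smallest: 69, 43, 33, 20, 18, 15 bp.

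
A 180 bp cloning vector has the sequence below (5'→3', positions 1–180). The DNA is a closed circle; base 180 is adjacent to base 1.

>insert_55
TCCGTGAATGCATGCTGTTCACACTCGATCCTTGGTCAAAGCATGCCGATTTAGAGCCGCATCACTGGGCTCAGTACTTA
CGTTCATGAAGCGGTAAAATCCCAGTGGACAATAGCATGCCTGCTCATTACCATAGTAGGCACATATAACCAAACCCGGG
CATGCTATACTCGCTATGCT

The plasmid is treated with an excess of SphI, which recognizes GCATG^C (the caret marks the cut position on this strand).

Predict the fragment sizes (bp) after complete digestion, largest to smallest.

74, 45, 31, 30 bp

SphI sites (GCATGC) start at positions 10, 41, 115, 160.
SphI cuts after base 5 of each site (before the last base), so after positions 14, 45, 119, 164.
Circular molecule, 4 cuts → 4 fragments:
  15–45 → 31 bp
  46–119 → 74 bp
  120–164 → 45 bp
  165–180 then 1–14 → 16 + 14 = 30 bp
Sorted largest to smallest: 74, 45, 31, 30 bp.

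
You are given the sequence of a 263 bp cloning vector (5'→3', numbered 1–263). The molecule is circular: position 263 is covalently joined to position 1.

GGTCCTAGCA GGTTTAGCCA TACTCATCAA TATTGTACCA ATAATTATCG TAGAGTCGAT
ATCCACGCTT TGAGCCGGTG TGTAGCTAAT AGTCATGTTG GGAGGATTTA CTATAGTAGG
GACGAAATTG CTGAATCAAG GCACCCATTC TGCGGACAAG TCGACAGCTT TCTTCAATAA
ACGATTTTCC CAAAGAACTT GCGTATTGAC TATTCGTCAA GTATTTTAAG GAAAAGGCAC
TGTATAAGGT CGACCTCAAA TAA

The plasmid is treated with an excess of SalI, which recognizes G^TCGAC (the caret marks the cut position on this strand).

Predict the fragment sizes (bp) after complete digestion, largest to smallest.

SalI sites (GTCGAC) start at positions 160, 249.
SalI cuts after the first base of each site, so after positions 160, 249.
Circular molecule, 2 cuts → 2 fragments:
  161–249 → 89 bp
  250–263 then 1–160 → 14 + 160 = 174 bp
Sorted largest to smallest: 174, 89 bp.

174, 89 bp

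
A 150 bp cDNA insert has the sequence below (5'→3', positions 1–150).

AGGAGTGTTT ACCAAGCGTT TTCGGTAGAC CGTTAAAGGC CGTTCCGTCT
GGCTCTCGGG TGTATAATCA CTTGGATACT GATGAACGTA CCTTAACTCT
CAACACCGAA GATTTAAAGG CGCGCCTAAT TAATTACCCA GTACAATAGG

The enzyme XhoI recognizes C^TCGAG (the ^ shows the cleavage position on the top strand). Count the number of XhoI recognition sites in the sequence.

0

No occurrence of CTCGAG is present in the sequence.
XhoI does not cut: 0 sites.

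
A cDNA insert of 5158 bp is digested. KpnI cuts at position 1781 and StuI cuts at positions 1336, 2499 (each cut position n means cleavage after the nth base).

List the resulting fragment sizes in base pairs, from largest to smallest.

Combined cut positions (sorted): 1336, 1781, 2499.
Linear molecule, 3 cuts → 4 fragments:
  1336 − 0 = 1336 bp
  1781 − 1336 = 445 bp
  2499 − 1781 = 718 bp
  5158 − 2499 = 2659 bp
Sorted largest to smallest: 2659, 1336, 718, 445 bp.

2659, 1336, 718, 445 bp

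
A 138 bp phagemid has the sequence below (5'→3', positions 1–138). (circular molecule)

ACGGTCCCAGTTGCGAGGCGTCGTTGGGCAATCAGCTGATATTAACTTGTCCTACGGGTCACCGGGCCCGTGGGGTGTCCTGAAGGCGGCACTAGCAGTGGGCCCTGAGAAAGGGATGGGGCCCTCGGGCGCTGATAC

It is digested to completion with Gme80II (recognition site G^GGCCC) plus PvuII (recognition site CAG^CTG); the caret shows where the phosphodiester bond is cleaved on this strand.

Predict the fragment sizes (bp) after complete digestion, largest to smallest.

Gme80II sites (GGGCCC) start at positions 64, 100, 119.
Gme80II cuts after the first base of each site, so after positions 64, 100, 119.
The PvuII site (CAGCTG) starts at position 33.
PvuII cuts after base 3 of each site, so after position 35.
Combined cut positions: 35, 64, 100, 119.
Circular molecule, 4 cuts → 4 fragments:
  36–64 → 29 bp
  65–100 → 36 bp
  101–119 → 19 bp
  120–138 then 1–35 → 19 + 35 = 54 bp
Sorted largest to smallest: 54, 36, 29, 19 bp.

54, 36, 29, 19 bp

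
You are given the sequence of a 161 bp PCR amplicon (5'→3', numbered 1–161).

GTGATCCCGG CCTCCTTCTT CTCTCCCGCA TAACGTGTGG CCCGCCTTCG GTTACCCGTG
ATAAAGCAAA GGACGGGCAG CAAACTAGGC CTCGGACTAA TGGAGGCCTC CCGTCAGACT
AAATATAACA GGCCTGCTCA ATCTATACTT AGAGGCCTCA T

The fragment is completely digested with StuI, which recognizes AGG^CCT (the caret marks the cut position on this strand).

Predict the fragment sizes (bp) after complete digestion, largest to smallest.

StuI sites (AGGCCT) start at positions 87, 104, 130, 153.
StuI cuts after base 3 of each site, so after positions 89, 106, 132, 155.
Linear molecule, 4 cuts → 5 fragments:
  1–89 → 89 bp
  90–106 → 17 bp
  107–132 → 26 bp
  133–155 → 23 bp
  156–161 → 6 bp
Sorted largest to smallest: 89, 26, 23, 17, 6 bp.

89, 26, 23, 17, 6 bp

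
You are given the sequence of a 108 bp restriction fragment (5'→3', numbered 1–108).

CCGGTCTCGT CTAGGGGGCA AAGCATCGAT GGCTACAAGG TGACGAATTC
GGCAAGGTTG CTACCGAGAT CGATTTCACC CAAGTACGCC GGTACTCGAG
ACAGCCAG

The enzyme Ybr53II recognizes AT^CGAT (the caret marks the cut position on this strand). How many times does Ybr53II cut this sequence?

ATCGAT occurs starting at positions 25, 69.
Ybr53II cuts at 2 sites.

2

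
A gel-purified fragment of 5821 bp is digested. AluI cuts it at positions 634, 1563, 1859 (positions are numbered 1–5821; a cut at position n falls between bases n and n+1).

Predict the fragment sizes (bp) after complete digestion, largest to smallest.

3962, 929, 634, 296 bp

Linear molecule, 3 cuts → 4 fragments:
  634 − 0 = 634 bp
  1563 − 634 = 929 bp
  1859 − 1563 = 296 bp
  5821 − 1859 = 3962 bp
Sorted largest to smallest: 3962, 929, 634, 296 bp.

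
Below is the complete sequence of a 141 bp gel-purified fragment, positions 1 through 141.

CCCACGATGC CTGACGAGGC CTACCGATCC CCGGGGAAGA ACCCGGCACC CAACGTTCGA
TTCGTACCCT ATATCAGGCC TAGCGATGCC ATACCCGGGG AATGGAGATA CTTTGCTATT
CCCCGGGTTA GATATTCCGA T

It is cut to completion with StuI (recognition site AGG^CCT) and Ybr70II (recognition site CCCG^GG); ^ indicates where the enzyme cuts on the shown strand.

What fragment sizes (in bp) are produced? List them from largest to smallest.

45, 28, 19, 19, 16, 14 bp

StuI sites (AGGCCT) start at positions 17, 76.
StuI cuts after base 3 of each site, so after positions 19, 78.
Ybr70II sites (CCCGGG) start at positions 30, 94, 122.
Ybr70II cuts after base 4 of each site, so after positions 33, 97, 125.
Combined cut positions: 19, 33, 78, 97, 125.
Linear molecule, 5 cuts → 6 fragments:
  1–19 → 19 bp
  20–33 → 14 bp
  34–78 → 45 bp
  79–97 → 19 bp
  98–125 → 28 bp
  126–141 → 16 bp
Sorted largest to smallest: 45, 28, 19, 19, 16, 14 bp.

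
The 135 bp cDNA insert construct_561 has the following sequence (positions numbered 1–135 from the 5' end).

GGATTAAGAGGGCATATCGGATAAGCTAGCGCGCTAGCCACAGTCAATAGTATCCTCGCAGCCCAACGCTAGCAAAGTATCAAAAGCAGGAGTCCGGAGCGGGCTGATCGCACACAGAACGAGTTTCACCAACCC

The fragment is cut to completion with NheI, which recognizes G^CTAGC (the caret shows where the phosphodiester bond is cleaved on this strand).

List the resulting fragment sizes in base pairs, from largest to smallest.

NheI sites (GCTAGC) start at positions 25, 33, 68.
NheI cuts after the first base of each site, so after positions 25, 33, 68.
Linear molecule, 3 cuts → 4 fragments:
  1–25 → 25 bp
  26–33 → 8 bp
  34–68 → 35 bp
  69–135 → 67 bp
Sorted largest to smallest: 67, 35, 25, 8 bp.

67, 35, 25, 8 bp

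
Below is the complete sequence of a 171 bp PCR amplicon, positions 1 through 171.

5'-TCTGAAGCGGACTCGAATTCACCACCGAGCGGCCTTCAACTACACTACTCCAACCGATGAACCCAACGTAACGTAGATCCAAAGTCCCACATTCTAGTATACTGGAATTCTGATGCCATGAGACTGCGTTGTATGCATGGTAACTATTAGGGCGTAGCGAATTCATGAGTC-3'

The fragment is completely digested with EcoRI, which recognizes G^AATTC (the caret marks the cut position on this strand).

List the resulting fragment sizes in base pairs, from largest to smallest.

90, 54, 15, 12 bp

EcoRI sites (GAATTC) start at positions 15, 105, 159.
EcoRI cuts after the first base of each site, so after positions 15, 105, 159.
Linear molecule, 3 cuts → 4 fragments:
  1–15 → 15 bp
  16–105 → 90 bp
  106–159 → 54 bp
  160–171 → 12 bp
Sorted largest to smallest: 90, 54, 15, 12 bp.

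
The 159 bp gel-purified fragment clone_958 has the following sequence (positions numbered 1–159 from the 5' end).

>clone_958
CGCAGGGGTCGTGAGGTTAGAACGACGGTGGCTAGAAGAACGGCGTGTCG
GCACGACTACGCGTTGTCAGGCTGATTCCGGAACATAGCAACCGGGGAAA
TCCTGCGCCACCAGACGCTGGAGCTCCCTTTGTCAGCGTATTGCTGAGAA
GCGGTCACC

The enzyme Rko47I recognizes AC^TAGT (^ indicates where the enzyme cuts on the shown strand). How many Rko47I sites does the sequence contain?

No occurrence of ACTAGT is present in the sequence.
Rko47I does not cut: 0 sites.

0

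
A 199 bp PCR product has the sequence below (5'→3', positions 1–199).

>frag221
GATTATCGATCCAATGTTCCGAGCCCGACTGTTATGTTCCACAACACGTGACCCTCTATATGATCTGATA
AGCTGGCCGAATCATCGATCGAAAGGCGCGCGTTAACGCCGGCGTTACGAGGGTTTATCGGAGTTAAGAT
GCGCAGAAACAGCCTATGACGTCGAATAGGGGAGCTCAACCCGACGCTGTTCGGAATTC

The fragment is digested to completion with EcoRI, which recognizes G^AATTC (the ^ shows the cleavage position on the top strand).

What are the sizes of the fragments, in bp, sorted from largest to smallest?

194, 5 bp

The EcoRI site (GAATTC) starts at position 194.
EcoRI cuts after the first base of each site, so after position 194.
Linear molecule, 1 cut → 2 fragments:
  1–194 → 194 bp
  195–199 → 5 bp
Sorted largest to smallest: 194, 5 bp.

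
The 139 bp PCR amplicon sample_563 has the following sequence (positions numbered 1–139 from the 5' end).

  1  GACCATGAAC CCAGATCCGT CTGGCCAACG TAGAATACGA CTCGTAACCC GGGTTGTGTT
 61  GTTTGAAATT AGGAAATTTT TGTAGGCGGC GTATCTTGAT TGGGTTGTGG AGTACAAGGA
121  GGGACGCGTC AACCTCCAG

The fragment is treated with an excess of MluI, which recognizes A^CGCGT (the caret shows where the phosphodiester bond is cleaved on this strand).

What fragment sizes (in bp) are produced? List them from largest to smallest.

The MluI site (ACGCGT) starts at position 124.
MluI cuts after the first base of each site, so after position 124.
Linear molecule, 1 cut → 2 fragments:
  1–124 → 124 bp
  125–139 → 15 bp
Sorted largest to smallest: 124, 15 bp.

124, 15 bp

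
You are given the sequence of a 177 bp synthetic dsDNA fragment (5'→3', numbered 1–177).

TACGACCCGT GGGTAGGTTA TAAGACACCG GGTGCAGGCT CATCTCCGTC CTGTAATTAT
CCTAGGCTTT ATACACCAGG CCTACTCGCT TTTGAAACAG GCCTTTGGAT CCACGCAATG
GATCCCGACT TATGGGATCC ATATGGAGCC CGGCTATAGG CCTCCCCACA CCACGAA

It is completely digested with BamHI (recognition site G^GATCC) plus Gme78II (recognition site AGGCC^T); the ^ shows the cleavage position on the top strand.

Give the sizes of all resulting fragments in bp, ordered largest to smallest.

BamHI sites (GGATCC) start at positions 107, 120, 135.
BamHI cuts after the first base of each site, so after positions 107, 120, 135.
Gme78II sites (AGGCCT) start at positions 78, 99, 158.
Gme78II cuts after base 5 of each site (before the last base), so after positions 82, 103, 162.
Combined cut positions: 82, 103, 107, 120, 135, 162.
Linear molecule, 6 cuts → 7 fragments:
  1–82 → 82 bp
  83–103 → 21 bp
  104–107 → 4 bp
  108–120 → 13 bp
  121–135 → 15 bp
  136–162 → 27 bp
  163–177 → 15 bp
Sorted largest to smallest: 82, 27, 21, 15, 15, 13, 4 bp.

82, 27, 21, 15, 15, 13, 4 bp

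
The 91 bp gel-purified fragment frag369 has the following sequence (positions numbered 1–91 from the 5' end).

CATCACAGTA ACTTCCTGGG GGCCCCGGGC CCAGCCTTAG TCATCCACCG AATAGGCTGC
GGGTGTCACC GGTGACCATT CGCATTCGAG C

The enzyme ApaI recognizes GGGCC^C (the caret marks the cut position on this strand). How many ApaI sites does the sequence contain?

GGGCCC occurs starting at positions 20, 27.
ApaI cuts at 2 sites.

2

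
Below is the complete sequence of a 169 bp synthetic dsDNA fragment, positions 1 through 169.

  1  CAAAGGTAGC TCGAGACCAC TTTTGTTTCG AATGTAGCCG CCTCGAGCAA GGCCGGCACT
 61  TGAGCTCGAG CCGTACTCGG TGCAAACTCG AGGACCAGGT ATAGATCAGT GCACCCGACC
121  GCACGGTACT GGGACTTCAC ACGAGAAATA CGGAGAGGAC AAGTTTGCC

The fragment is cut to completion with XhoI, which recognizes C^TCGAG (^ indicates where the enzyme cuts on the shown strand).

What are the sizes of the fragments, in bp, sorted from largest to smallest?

XhoI sites (CTCGAG) start at positions 10, 42, 65, 87.
XhoI cuts after the first base of each site, so after positions 10, 42, 65, 87.
Linear molecule, 4 cuts → 5 fragments:
  1–10 → 10 bp
  11–42 → 32 bp
  43–65 → 23 bp
  66–87 → 22 bp
  88–169 → 82 bp
Sorted largest to smallest: 82, 32, 23, 22, 10 bp.

82, 32, 23, 22, 10 bp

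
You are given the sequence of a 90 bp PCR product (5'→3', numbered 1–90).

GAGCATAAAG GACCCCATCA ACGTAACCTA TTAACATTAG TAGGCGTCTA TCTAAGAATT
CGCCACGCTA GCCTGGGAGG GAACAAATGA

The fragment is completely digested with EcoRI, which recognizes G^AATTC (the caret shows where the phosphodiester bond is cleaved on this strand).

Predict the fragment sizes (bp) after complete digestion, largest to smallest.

The EcoRI site (GAATTC) starts at position 56.
EcoRI cuts after the first base of each site, so after position 56.
Linear molecule, 1 cut → 2 fragments:
  1–56 → 56 bp
  57–90 → 34 bp
Sorted largest to smallest: 56, 34 bp.

56, 34 bp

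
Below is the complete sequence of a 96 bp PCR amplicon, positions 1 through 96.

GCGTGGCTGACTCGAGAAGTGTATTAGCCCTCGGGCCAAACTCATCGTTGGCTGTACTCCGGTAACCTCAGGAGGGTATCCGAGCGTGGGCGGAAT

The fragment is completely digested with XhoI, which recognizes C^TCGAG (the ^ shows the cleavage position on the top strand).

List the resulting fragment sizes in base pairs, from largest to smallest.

The XhoI site (CTCGAG) starts at position 11.
XhoI cuts after the first base of each site, so after position 11.
Linear molecule, 1 cut → 2 fragments:
  1–11 → 11 bp
  12–96 → 85 bp
Sorted largest to smallest: 85, 11 bp.

85, 11 bp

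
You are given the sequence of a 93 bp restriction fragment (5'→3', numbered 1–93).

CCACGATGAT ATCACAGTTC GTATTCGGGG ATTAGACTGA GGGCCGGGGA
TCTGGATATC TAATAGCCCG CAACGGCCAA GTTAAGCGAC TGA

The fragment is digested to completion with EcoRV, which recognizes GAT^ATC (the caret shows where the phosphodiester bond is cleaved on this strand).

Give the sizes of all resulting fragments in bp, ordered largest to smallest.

EcoRV sites (GATATC) start at positions 8, 55.
EcoRV cuts after base 3 of each site, so after positions 10, 57.
Linear molecule, 2 cuts → 3 fragments:
  1–10 → 10 bp
  11–57 → 47 bp
  58–93 → 36 bp
Sorted largest to smallest: 47, 36, 10 bp.

47, 36, 10 bp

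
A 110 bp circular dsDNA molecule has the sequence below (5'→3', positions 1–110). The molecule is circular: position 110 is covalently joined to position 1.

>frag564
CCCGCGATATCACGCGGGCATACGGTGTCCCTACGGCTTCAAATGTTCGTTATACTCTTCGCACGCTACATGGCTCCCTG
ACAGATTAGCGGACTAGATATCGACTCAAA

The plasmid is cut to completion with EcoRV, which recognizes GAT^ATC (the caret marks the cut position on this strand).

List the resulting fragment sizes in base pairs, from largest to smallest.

91, 19 bp

EcoRV sites (GATATC) start at positions 6, 97.
EcoRV cuts after base 3 of each site, so after positions 8, 99.
Circular molecule, 2 cuts → 2 fragments:
  9–99 → 91 bp
  100–110 then 1–8 → 11 + 8 = 19 bp
Sorted largest to smallest: 91, 19 bp.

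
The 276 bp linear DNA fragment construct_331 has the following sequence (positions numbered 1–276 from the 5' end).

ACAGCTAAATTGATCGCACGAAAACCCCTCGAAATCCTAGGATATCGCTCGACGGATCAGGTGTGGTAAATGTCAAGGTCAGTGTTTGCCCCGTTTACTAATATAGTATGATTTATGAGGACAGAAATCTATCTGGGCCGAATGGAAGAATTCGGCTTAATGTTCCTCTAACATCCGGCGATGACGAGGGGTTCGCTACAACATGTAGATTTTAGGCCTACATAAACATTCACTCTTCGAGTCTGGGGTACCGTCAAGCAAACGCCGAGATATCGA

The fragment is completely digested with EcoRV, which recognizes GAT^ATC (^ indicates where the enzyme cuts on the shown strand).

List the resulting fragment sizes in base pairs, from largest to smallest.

228, 43, 5 bp

EcoRV sites (GATATC) start at positions 41, 269.
EcoRV cuts after base 3 of each site, so after positions 43, 271.
Linear molecule, 2 cuts → 3 fragments:
  1–43 → 43 bp
  44–271 → 228 bp
  272–276 → 5 bp
Sorted largest to smallest: 228, 43, 5 bp.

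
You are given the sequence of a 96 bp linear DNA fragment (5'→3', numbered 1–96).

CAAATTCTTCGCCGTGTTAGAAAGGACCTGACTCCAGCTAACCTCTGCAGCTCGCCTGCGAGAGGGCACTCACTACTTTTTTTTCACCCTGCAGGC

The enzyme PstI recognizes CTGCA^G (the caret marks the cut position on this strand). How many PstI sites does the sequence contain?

CTGCAG occurs starting at positions 45, 89.
PstI cuts at 2 sites.

2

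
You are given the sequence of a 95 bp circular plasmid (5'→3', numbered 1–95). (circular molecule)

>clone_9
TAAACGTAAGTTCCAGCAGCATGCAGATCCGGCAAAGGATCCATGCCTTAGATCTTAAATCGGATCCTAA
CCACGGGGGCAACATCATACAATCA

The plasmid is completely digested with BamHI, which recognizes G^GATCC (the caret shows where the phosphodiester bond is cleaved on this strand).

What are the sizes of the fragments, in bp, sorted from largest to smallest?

70, 25 bp

BamHI sites (GGATCC) start at positions 37, 62.
BamHI cuts after the first base of each site, so after positions 37, 62.
Circular molecule, 2 cuts → 2 fragments:
  38–62 → 25 bp
  63–95 then 1–37 → 33 + 37 = 70 bp
Sorted largest to smallest: 70, 25 bp.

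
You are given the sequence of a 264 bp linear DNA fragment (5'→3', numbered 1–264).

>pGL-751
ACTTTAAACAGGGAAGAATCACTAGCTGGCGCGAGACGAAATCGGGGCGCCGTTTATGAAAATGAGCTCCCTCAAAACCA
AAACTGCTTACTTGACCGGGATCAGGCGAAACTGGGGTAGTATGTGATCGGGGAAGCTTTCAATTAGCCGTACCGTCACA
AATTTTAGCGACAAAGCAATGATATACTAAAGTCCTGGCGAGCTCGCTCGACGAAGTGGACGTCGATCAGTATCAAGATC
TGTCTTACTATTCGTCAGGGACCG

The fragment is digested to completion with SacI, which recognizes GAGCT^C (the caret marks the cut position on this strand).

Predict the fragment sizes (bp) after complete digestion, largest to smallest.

SacI sites (GAGCTC) start at positions 64, 200.
SacI cuts after base 5 of each site (before the last base), so after positions 68, 204.
Linear molecule, 2 cuts → 3 fragments:
  1–68 → 68 bp
  69–204 → 136 bp
  205–264 → 60 bp
Sorted largest to smallest: 136, 68, 60 bp.

136, 68, 60 bp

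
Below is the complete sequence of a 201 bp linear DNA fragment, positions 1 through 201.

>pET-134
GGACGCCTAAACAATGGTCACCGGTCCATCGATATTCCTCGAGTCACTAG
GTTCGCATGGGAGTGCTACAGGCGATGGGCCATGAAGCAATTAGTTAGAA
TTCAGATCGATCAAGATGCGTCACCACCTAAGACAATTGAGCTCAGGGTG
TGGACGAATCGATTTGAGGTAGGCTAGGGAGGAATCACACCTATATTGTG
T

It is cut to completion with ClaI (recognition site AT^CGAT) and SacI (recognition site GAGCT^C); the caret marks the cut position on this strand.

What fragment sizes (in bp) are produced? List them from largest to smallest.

78, 42, 36, 29, 16 bp

ClaI sites (ATCGAT) start at positions 28, 106, 158.
ClaI cuts after base 2 of each site, so after positions 29, 107, 159.
The SacI site (GAGCTC) starts at position 139.
SacI cuts after base 5 of each site (before the last base), so after position 143.
Combined cut positions: 29, 107, 143, 159.
Linear molecule, 4 cuts → 5 fragments:
  1–29 → 29 bp
  30–107 → 78 bp
  108–143 → 36 bp
  144–159 → 16 bp
  160–201 → 42 bp
Sorted largest to smallest: 78, 42, 36, 29, 16 bp.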